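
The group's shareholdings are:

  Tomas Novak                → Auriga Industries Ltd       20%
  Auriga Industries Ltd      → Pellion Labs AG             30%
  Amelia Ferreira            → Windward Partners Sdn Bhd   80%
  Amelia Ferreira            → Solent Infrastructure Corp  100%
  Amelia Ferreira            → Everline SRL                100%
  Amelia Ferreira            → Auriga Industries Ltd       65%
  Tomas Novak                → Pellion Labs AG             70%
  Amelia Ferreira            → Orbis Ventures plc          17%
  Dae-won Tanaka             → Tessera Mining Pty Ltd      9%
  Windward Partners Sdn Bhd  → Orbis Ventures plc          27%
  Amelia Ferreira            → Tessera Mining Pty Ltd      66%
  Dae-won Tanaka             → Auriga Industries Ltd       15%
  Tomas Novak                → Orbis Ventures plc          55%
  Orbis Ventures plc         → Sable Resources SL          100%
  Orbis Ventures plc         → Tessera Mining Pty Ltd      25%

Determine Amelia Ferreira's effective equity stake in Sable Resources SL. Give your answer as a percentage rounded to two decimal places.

38.60%

Amelia reaches Sable along 2 paths.
Via Windward → Orbis: 80% × 27% × 100% = 21.6%.
Via Orbis: 17% × 100% = 17%.
Total: 21.6% + 17% = 38.6%.
Rounded: 38.60%.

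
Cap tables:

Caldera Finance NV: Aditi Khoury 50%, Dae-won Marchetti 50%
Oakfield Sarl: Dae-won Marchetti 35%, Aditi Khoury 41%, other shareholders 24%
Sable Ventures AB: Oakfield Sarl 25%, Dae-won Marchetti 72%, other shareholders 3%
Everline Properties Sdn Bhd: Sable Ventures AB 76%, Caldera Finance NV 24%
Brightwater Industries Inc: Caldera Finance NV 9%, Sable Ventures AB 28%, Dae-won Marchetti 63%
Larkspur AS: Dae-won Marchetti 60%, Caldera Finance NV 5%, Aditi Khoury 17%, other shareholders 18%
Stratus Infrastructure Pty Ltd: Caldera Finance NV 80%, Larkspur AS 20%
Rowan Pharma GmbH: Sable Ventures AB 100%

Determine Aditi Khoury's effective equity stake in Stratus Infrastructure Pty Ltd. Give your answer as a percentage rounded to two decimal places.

43.90%

Aditi reaches Stratus along 3 paths.
Via Caldera: 50% × 80% = 40%.
Via Caldera → Larkspur: 50% × 5% × 20% = 0.5%.
Via Larkspur: 17% × 20% = 3.4%.
Total: 40% + 0.5% + 3.4% = 43.9%.
Rounded: 43.90%.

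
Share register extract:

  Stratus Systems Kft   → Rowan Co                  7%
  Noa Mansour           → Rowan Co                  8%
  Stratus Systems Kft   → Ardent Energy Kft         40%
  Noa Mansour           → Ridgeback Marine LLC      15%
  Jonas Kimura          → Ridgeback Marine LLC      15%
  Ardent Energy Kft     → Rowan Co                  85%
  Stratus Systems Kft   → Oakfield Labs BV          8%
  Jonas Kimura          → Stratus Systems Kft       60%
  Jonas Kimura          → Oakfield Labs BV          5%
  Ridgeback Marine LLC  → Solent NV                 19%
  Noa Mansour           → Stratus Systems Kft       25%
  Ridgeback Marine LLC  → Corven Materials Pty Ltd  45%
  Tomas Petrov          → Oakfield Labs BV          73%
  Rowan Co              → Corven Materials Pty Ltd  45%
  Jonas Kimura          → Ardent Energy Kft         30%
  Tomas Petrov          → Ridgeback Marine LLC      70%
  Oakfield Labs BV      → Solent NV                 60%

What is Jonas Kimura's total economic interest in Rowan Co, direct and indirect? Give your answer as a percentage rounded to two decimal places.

Jonas reaches Rowan along 3 paths.
Via Ardent: 30% × 85% = 25.5%.
Via Stratus → Ardent: 60% × 40% × 85% = 20.4%.
Via Stratus: 60% × 7% = 4.2%.
Total: 25.5% + 20.4% + 4.2% = 50.1%.
Rounded: 50.10%.

50.10%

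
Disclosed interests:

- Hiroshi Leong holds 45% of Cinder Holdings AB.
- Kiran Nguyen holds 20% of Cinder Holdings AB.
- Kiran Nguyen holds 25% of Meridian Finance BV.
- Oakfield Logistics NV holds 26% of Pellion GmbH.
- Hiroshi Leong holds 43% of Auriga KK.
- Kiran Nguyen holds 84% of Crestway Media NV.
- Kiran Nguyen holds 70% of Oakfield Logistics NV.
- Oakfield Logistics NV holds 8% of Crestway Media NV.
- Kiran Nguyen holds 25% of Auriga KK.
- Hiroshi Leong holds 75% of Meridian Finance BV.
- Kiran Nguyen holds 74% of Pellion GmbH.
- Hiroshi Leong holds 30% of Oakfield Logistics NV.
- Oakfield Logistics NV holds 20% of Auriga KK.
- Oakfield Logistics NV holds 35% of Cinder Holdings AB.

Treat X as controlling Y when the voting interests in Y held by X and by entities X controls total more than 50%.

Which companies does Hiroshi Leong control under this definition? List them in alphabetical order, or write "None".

Meridian Finance BV

Hiroshi holds 75% of Meridian, so Hiroshi controls Meridian.
No other company's threshold is met.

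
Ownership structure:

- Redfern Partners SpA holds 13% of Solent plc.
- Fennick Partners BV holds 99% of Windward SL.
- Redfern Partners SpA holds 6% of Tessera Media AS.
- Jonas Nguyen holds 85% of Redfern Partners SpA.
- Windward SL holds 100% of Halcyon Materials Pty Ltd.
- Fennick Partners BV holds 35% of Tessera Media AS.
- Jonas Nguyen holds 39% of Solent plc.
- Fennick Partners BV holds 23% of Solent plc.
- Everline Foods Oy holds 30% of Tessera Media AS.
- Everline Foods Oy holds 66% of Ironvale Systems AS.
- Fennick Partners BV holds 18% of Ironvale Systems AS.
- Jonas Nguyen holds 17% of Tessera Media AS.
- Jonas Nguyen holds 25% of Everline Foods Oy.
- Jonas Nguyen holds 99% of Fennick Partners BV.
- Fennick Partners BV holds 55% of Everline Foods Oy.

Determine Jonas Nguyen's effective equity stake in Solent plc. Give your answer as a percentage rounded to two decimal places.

72.82%

Jonas reaches Solent along 3 paths.
Via Fennick: 99% × 23% = 22.77%.
Via Redfern: 85% × 13% = 11.05%.
Direct stake: 39% = 39%.
Total: 22.77% + 11.05% + 39% = 72.82%.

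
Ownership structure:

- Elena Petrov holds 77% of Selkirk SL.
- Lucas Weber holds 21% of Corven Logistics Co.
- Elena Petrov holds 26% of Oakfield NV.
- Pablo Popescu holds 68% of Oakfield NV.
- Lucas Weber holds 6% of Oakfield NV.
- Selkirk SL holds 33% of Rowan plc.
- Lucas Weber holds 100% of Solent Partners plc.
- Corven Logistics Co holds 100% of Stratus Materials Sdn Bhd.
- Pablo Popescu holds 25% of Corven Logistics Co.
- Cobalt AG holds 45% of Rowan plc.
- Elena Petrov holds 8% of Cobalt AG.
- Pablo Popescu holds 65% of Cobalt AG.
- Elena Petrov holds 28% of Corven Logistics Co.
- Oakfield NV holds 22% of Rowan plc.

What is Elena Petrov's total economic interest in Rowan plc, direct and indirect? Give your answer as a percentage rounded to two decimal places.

Elena reaches Rowan along 3 paths.
Via Cobalt: 8% × 45% = 3.6%.
Via Selkirk: 77% × 33% = 25.41%.
Via Oakfield: 26% × 22% = 5.72%.
Total: 3.6% + 25.41% + 5.72% = 34.73%.

34.73%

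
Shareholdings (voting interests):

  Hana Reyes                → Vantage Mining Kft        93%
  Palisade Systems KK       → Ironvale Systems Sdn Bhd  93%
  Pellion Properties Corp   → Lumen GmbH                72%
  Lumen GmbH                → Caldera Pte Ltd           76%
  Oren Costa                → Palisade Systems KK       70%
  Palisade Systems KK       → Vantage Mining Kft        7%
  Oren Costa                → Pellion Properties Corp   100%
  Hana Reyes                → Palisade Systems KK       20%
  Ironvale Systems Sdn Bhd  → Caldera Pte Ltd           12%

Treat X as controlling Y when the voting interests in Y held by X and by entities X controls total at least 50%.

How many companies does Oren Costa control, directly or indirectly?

5

Oren holds 70% of Palisade, so Oren controls Palisade.
Palisade holds 93% of Ironvale, so Oren controls Ironvale.
Oren holds 100% of Pellion, so Oren controls Pellion.
Pellion holds 72% of Lumen, so Oren controls Lumen.
Lumen and Ironvale together hold 76% + 12% = 88% of Caldera, so Oren controls Caldera.
No other company's threshold is met.
Oren controls 5 companies.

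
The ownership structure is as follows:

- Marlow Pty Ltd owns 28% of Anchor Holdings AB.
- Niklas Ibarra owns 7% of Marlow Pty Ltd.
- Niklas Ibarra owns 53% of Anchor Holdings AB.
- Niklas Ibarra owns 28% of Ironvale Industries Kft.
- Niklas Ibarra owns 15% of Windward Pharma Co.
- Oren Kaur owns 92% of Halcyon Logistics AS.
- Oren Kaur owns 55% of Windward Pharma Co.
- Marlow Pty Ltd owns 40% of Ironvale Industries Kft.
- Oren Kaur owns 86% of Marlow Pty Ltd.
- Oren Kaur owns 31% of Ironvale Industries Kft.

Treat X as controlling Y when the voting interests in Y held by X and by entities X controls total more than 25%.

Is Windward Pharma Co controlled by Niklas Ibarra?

No

Niklas holds 28% of Ironvale, so Niklas controls Ironvale.
Niklas holds 53% of Anchor, so Niklas controls Anchor.
In Windward, Niklas's side holds only 15%, not > 25%.
So Niklas does not control Windward.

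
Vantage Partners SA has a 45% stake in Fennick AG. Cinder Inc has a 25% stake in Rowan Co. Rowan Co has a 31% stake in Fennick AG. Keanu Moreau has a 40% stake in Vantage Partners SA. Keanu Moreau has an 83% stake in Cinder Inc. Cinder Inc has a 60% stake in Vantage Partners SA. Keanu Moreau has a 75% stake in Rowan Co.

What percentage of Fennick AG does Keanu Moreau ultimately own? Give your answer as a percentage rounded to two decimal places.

Keanu reaches Fennick along 4 paths.
Via Cinder → Rowan: 83% × 25% × 31% = 6.4325%.
Via Rowan: 75% × 31% = 23.25%.
Via Vantage: 40% × 45% = 18%.
Via Cinder → Vantage: 83% × 60% × 45% = 22.41%.
Total: 6.4325% + 23.25% + 18% + 22.41% = 70.0925%.
Rounded: 70.09%.

70.09%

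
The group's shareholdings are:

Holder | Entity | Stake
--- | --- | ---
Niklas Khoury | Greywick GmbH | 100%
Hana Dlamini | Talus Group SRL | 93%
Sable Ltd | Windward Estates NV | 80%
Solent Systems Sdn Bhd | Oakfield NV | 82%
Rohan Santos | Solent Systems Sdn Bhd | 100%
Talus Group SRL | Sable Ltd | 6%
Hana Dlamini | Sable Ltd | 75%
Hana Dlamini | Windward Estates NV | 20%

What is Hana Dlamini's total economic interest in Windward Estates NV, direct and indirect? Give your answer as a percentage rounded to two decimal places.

84.46%

Hana reaches Windward along 3 paths.
Via Talus → Sable: 93% × 6% × 80% = 4.464%.
Via Sable: 75% × 80% = 60%.
Direct stake: 20% = 20%.
Total: 4.464% + 60% + 20% = 84.464%.
Rounded: 84.46%.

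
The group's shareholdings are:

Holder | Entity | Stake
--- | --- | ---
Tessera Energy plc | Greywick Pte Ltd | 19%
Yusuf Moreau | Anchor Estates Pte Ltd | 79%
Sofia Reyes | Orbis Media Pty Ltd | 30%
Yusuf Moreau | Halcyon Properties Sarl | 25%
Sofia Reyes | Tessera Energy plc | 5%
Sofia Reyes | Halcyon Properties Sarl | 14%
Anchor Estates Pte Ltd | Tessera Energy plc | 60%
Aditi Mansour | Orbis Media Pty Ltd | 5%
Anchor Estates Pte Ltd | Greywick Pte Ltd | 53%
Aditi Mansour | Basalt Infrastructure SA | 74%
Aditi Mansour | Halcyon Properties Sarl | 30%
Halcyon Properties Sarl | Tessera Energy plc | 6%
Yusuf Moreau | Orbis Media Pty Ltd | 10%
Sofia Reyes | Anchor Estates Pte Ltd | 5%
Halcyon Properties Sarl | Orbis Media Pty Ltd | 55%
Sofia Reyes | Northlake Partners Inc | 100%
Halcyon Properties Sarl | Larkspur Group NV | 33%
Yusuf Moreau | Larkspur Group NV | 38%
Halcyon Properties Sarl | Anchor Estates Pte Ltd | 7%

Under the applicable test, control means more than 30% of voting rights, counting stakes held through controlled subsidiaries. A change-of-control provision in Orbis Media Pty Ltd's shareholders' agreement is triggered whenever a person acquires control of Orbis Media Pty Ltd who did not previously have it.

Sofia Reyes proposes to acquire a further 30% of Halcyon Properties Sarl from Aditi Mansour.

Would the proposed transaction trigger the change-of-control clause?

The purchase adds only to Sofia's holdings (Aditi's stake shrinks), so Sofia is the only person who could newly come to control Orbis.
Sofia holds 100% of Northlake, so Sofia controls Northlake.
In Orbis, Sofia's side holds only 30%, not > 30%.
So before the transaction, Sofia does not control Orbis.
After the purchase, Sofia's direct stake in Halcyon rises to 14% + 30% = 44%, and Aditi's stake falls to 0%.
Sofia holds 44% of Halcyon, so Sofia controls Halcyon.
Halcyon and Sofia together hold 55% + 30% = 85% of Orbis, so Sofia controls Orbis.
Sofia did not control Orbis before and does after, so the clause is triggered.

Yes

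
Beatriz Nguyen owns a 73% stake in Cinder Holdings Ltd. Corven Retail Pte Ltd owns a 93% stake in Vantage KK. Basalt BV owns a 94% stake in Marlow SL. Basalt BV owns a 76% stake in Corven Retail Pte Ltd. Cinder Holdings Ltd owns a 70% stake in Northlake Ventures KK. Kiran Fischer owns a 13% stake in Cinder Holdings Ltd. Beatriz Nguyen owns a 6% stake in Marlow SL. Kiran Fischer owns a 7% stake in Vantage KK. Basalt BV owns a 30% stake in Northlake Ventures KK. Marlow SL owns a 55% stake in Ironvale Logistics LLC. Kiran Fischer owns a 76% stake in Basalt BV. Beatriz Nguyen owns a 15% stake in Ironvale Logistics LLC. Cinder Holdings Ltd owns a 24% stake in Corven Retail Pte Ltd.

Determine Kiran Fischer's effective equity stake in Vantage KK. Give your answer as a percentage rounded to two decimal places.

63.62%

Kiran reaches Vantage along 3 paths.
Direct stake: 7% = 7%.
Via Cinder → Corven: 13% × 24% × 93% = 2.9016%.
Via Basalt → Corven: 76% × 76% × 93% = 53.7168%.
Total: 7% + 2.9016% + 53.7168% = 63.6184%.
Rounded: 63.62%.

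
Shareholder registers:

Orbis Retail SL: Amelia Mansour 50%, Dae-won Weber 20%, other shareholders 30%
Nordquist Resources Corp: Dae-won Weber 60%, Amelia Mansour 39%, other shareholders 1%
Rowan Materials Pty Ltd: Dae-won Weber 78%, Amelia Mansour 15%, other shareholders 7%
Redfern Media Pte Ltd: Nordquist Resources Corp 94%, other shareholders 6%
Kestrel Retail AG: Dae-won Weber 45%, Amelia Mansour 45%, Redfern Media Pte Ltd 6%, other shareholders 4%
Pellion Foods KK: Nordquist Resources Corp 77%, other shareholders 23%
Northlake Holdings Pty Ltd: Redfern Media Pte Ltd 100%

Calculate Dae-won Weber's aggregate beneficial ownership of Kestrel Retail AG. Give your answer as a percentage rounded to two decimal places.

48.38%

Dae-won reaches Kestrel along 2 paths.
Direct stake: 45% = 45%.
Via Nordquist → Redfern: 60% × 94% × 6% = 3.384%.
Total: 45% + 3.384% = 48.384%.
Rounded: 48.38%.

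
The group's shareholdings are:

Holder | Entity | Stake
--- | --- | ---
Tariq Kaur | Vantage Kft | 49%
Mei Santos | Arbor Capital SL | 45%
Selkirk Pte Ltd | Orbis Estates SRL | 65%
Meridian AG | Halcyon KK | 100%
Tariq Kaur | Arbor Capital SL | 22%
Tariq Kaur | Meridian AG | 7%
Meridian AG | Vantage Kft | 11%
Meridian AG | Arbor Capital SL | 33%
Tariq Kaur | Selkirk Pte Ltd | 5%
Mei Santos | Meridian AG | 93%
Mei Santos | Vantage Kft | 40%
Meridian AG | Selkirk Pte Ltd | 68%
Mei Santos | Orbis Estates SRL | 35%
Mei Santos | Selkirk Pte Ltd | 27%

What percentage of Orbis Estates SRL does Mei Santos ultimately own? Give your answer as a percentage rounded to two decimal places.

93.66%

Mei reaches Orbis along 3 paths.
Direct stake: 35% = 35%.
Via Selkirk: 27% × 65% = 17.55%.
Via Meridian → Selkirk: 93% × 68% × 65% = 41.106%.
Total: 35% + 17.55% + 41.106% = 93.656%.
Rounded: 93.66%.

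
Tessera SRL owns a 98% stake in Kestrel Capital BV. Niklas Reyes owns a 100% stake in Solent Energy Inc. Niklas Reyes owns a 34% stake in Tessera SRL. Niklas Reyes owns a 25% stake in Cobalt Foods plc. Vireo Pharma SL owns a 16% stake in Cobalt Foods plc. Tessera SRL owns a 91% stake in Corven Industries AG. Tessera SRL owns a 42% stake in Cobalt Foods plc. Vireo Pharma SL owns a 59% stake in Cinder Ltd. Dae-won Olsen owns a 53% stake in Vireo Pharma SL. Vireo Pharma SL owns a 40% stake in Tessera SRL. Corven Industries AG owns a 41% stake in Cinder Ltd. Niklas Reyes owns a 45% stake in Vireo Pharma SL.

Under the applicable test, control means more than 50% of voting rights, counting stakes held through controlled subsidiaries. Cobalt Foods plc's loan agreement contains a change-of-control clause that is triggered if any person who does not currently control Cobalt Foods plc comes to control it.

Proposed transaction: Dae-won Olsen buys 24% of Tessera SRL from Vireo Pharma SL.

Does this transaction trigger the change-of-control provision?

No

The purchase adds only to Dae-won's holdings (Vireo's stake shrinks), so Dae-won is the only person who could newly come to control Cobalt.
Dae-won holds 53% of Vireo, so Dae-won controls Vireo.
Vireo holds 59% of Cinder, so Dae-won controls Cinder.
In Cobalt, Dae-won's side holds only 16%, not > 50%.
So before the transaction, Dae-won does not control Cobalt.
After the purchase, Dae-won holds 24% of Tessera directly, and Vireo's stake falls to 16%.
Dae-won's side now holds 16% + 24% = 40% of Tessera, not > 50%, so Dae-won still does not control Tessera.
After the transaction, Dae-won's side holds 16% of Cobalt, not > 50%, so Dae-won still does not control Cobalt.
No new person acquires control, so the clause is not triggered.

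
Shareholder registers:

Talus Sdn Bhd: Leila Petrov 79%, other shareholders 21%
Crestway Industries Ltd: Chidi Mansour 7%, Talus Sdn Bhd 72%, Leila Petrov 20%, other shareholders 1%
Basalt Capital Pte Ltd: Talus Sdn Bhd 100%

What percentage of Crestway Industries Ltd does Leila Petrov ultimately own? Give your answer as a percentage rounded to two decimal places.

Leila reaches Crestway along 2 paths.
Via Talus: 79% × 72% = 56.88%.
Direct stake: 20% = 20%.
Total: 56.88% + 20% = 76.88%.

76.88%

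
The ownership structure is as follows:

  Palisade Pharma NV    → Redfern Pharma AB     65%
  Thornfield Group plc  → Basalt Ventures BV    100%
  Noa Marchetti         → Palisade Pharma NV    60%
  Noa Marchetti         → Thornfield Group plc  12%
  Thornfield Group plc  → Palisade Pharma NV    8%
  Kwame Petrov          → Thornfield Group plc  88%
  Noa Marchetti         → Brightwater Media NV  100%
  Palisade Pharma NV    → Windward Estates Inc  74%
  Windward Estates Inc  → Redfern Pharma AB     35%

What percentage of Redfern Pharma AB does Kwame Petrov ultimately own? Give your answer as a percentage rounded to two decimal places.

Kwame reaches Redfern along 2 paths.
Via Thornfield → Palisade: 88% × 8% × 65% = 4.576%.
Via Thornfield → Palisade → Windward: 88% × 8% × 74% × 35% = 1.82336%.
Total: 4.576% + 1.82336% = 6.39936%.
Rounded: 6.40%.

6.40%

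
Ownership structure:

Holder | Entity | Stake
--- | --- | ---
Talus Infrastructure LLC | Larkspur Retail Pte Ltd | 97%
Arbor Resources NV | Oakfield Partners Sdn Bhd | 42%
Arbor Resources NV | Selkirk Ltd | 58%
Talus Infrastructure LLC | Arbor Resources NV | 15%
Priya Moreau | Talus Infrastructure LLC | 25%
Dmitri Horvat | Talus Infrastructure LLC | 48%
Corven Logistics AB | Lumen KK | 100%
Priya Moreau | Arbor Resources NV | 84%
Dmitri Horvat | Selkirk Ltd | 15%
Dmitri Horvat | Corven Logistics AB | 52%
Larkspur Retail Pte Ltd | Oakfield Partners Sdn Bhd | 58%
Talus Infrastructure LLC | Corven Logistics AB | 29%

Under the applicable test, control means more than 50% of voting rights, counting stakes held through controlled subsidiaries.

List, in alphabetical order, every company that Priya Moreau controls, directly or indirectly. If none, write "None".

Arbor Resources NV, Selkirk Ltd

Priya holds 84% of Arbor, so Priya controls Arbor.
Arbor holds 58% of Selkirk, so Priya controls Selkirk.
No other company's threshold is met.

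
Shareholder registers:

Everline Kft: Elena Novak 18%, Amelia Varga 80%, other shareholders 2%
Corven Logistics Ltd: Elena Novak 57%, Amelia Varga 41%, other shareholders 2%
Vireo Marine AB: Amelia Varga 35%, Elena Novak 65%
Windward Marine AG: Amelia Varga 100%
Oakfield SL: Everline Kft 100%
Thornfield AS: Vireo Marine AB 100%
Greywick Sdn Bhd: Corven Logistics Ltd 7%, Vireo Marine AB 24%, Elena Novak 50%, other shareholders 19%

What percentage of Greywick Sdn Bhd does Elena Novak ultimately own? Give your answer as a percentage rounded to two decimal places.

69.59%

Elena reaches Greywick along 3 paths.
Via Corven: 57% × 7% = 3.99%.
Via Vireo: 65% × 24% = 15.6%.
Direct stake: 50% = 50%.
Total: 3.99% + 15.6% + 50% = 69.59%.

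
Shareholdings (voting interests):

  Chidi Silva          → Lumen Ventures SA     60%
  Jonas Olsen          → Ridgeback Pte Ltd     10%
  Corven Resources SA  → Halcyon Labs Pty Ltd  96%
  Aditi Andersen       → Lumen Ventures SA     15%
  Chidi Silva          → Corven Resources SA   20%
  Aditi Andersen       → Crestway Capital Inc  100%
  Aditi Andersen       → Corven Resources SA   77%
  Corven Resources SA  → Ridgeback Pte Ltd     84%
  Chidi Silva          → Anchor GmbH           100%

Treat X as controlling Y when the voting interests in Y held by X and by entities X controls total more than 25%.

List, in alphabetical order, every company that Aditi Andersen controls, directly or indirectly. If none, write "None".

Aditi holds 77% of Corven, so Aditi controls Corven.
Aditi holds 100% of Crestway, so Aditi controls Crestway.
Corven holds 84% of Ridgeback, so Aditi controls Ridgeback.
Corven holds 96% of Halcyon, so Aditi controls Halcyon.
No other company's threshold is met.

Corven Resources SA, Crestway Capital Inc, Halcyon Labs Pty Ltd, Ridgeback Pte Ltd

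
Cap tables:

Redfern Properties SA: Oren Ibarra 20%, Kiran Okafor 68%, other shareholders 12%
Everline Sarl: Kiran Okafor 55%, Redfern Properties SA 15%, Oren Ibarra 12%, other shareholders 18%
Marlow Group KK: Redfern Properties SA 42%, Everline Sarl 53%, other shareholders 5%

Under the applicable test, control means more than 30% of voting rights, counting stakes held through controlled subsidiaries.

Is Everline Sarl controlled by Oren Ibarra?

Oren's largest direct stake is 20% in Redfern, which does not meet the threshold, so Oren controls no company.
In Everline, Oren's side holds only 12%, not > 30%.
So Oren does not control Everline.

No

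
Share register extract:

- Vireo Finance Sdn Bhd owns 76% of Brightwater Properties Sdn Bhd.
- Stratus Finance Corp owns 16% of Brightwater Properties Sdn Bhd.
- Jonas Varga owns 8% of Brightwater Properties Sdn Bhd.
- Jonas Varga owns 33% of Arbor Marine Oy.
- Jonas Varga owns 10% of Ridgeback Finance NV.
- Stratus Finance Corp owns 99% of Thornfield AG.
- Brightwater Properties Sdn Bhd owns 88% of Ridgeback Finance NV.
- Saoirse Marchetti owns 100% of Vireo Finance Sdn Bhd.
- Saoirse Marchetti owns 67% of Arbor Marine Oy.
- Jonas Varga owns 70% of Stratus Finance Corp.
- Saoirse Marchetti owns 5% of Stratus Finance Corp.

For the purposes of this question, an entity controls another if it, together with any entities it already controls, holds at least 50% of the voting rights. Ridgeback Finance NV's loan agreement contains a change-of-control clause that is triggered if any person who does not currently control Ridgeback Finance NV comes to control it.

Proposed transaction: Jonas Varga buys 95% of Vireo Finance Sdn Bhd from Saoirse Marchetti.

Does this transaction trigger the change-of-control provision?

The purchase adds only to Jonas's holdings (Saoirse's stake shrinks), so Jonas is the only person who could newly come to control Ridgeback.
Jonas holds 70% of Stratus, so Jonas controls Stratus.
Stratus holds 99% of Thornfield, so Jonas controls Thornfield.
In Ridgeback, Jonas's side holds only 10%, not ≥ 50%.
So before the transaction, Jonas does not control Ridgeback.
After the purchase, Jonas holds 95% of Vireo directly, and Saoirse's stake falls to 5%.
Jonas holds 95% of Vireo, so Jonas controls Vireo.
Vireo and Stratus and Jonas together hold 76% + 16% + 8% = 100% of Brightwater, so Jonas controls Brightwater.
Jonas and Brightwater together hold 10% + 88% = 98% of Ridgeback, so Jonas controls Ridgeback.
Jonas did not control Ridgeback before and does after, so the clause is triggered.

Yes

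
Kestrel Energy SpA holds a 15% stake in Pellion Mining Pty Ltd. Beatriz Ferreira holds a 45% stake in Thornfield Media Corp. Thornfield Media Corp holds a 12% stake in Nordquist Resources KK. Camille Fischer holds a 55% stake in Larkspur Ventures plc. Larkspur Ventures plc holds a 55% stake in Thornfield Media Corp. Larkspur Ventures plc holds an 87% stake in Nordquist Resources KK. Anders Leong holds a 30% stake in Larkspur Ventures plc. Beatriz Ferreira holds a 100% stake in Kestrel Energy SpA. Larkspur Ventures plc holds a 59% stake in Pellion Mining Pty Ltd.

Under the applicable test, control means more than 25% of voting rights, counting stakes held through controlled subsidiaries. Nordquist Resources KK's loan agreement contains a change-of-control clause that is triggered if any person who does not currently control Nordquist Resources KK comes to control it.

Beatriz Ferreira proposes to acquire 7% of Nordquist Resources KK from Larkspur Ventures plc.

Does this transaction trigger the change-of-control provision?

No

The purchase adds only to Beatriz's holdings (Larkspur's stake shrinks), so Beatriz is the only person who could newly come to control Nordquist.
Beatriz holds 100% of Kestrel, so Beatriz controls Kestrel.
Beatriz holds 45% of Thornfield, so Beatriz controls Thornfield.
In Nordquist, Beatriz's side holds only 12%, not > 25%.
So before the transaction, Beatriz does not control Nordquist.
After the purchase, Beatriz holds 7% of Nordquist directly, and Larkspur's stake falls to 80%.
After the transaction, Beatriz's side holds 12% + 7% = 19% of Nordquist, not > 25%, so Beatriz still does not control Nordquist.
No new person acquires control, so the clause is not triggered.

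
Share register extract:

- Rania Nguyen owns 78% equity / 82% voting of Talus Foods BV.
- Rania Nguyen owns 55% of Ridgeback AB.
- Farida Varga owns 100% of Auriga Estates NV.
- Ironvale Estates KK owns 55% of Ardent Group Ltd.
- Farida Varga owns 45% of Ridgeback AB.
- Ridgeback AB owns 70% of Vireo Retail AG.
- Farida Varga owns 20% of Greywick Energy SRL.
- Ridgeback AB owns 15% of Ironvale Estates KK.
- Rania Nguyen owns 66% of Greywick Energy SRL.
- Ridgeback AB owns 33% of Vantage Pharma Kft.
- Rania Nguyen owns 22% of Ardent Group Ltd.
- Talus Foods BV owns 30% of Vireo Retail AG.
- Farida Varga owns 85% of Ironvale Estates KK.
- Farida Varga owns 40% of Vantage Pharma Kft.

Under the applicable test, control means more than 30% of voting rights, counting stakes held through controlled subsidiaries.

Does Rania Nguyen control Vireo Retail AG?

Yes

Rania holds 82% of Talus, so Rania controls Talus.
Rania holds 55% of Ridgeback, so Rania controls Ridgeback.
Ridgeback and Talus together hold 70% + 30% = 100% of Vireo, so Rania controls Vireo.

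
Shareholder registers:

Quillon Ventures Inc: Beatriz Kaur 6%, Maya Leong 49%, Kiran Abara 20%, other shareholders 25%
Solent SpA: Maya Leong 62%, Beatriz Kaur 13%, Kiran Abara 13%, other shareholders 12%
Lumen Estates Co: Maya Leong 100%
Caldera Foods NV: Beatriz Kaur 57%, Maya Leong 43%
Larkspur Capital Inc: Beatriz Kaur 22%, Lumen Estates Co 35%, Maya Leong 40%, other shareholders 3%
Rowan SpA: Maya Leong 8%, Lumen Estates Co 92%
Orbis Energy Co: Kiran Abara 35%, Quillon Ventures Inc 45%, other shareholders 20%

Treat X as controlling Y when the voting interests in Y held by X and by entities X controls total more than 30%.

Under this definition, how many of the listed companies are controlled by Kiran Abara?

1

Kiran holds 35% of Orbis, so Kiran controls Orbis.
No other company's threshold is met.
Kiran controls 1 company.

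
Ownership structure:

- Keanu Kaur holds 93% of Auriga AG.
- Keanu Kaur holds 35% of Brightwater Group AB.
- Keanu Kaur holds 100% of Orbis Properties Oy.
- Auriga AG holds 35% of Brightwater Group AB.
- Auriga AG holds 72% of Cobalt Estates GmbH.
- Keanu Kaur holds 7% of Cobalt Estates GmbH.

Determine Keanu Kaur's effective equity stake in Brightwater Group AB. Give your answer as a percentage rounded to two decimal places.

67.55%

Keanu reaches Brightwater along 2 paths.
Via Auriga: 93% × 35% = 32.55%.
Direct stake: 35% = 35%.
Total: 32.55% + 35% = 67.55%.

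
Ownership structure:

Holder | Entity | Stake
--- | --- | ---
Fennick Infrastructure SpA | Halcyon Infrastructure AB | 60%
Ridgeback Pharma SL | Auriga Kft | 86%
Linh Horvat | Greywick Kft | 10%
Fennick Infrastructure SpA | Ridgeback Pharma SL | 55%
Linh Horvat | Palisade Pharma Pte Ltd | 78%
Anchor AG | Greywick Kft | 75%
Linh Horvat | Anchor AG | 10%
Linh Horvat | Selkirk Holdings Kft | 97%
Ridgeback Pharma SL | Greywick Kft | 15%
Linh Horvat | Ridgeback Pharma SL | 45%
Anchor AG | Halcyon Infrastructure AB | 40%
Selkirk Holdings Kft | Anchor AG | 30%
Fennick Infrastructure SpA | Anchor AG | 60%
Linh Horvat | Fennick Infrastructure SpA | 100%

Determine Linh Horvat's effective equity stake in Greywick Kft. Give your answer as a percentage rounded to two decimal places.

99.33%

Linh reaches Greywick along 6 paths.
Direct stake: 10% = 10%.
Via Fennick → Anchor: 100% × 60% × 75% = 45%.
Via Selkirk → Anchor: 97% × 30% × 75% = 21.825%.
Via Anchor: 10% × 75% = 7.5%.
Via Fennick → Ridgeback: 100% × 55% × 15% = 8.25%.
Via Ridgeback: 45% × 15% = 6.75%.
Total: 10% + 45% + 21.825% + 7.5% + 8.25% + 6.75% = 99.325%.
Rounded: 99.33%.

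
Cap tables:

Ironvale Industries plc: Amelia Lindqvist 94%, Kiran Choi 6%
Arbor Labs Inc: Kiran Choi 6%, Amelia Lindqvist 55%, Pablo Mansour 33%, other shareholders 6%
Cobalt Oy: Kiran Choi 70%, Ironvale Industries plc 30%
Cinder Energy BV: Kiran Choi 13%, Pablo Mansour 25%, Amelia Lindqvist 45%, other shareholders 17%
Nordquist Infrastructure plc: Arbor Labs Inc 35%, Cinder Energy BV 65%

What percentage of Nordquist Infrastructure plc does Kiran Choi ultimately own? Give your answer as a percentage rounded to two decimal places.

10.55%

Kiran reaches Nordquist along 2 paths.
Via Arbor: 6% × 35% = 2.1%.
Via Cinder: 13% × 65% = 8.45%.
Total: 2.1% + 8.45% = 10.55%.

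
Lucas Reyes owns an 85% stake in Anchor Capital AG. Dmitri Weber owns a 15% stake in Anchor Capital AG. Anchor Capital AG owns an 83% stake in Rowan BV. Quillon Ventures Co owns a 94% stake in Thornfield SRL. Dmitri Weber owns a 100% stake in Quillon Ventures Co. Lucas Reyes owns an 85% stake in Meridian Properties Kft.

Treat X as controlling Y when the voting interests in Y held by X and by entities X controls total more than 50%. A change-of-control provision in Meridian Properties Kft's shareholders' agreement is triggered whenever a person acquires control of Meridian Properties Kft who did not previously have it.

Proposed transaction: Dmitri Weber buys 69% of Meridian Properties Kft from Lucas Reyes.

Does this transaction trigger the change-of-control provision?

Yes

The purchase adds only to Dmitri's holdings (Lucas's stake shrinks), so Dmitri is the only person who could newly come to control Meridian.
Dmitri holds 100% of Quillon, so Dmitri controls Quillon.
Quillon holds 94% of Thornfield, so Dmitri controls Thornfield.
Neither Dmitri nor any entity Dmitri controls holds any voting interest in Meridian.
So before the transaction, Dmitri does not control Meridian.
After the purchase, Dmitri holds 69% of Meridian directly, and Lucas's stake falls to 16%.
Dmitri holds 69% of Meridian, so Dmitri controls Meridian.
Dmitri did not control Meridian before and does after, so the clause is triggered.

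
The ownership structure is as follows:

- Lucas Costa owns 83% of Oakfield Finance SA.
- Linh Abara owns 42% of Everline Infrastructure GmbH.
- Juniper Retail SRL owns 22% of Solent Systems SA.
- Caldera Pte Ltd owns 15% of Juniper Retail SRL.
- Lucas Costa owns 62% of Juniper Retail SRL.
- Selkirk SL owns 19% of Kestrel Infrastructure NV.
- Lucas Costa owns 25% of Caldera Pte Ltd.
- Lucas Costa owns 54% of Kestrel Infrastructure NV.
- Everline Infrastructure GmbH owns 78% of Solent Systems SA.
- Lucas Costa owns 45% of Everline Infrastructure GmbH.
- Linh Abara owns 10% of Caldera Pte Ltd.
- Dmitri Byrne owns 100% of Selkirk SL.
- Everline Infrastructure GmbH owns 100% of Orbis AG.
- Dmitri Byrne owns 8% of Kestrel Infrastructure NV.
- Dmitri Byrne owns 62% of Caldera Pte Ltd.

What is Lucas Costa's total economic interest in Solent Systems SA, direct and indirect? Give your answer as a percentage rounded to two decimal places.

Lucas reaches Solent along 3 paths.
Via Everline: 45% × 78% = 35.1%.
Via Caldera → Juniper: 25% × 15% × 22% = 0.825%.
Via Juniper: 62% × 22% = 13.64%.
Total: 35.1% + 0.825% + 13.64% = 49.565%.
Rounded: 49.57%.

49.57%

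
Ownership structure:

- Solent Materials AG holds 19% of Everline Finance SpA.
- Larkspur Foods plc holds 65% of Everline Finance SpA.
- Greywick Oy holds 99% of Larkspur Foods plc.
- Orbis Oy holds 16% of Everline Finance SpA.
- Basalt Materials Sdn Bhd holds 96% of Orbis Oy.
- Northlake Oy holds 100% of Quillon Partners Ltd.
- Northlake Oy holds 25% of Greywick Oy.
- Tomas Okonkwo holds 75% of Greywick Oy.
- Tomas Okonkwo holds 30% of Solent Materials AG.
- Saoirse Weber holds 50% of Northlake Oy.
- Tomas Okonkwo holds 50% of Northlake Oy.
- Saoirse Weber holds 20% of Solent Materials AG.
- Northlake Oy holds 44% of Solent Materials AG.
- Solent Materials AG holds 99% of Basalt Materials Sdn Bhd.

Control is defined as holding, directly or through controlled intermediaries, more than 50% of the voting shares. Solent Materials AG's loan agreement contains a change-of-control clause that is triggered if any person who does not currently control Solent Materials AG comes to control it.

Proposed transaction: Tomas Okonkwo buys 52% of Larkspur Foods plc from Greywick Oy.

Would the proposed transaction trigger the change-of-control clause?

No

The purchase adds only to Tomas's holdings (Greywick's stake shrinks), so Tomas is the only person who could newly come to control Solent.
Tomas holds 75% of Greywick, so Tomas controls Greywick.
Greywick holds 99% of Larkspur, so Tomas controls Larkspur.
Larkspur holds 65% of Everline, so Tomas controls Everline.
In Solent, Tomas's side holds only 30%, not > 50%.
So before the transaction, Tomas does not control Solent.
After the purchase, Tomas holds 52% of Larkspur directly, and Greywick's stake falls to 47%.
Greywick and Tomas together hold 47% + 52% = 99% of Larkspur, so Tomas controls Larkspur.
After the transaction, Tomas's side holds 30% of Solent, not > 50%, so Tomas still does not control Solent.
No new person acquires control, so the clause is not triggered.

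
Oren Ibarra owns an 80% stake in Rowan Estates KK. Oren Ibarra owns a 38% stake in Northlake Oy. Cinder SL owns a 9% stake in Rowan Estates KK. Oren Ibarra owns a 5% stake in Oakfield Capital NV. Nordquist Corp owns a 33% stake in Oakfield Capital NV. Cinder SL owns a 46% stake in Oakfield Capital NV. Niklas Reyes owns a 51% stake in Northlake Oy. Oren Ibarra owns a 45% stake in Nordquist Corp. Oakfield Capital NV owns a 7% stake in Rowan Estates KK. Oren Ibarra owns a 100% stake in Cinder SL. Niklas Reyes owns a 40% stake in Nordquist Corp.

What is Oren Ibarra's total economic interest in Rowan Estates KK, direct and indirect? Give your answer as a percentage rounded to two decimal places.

Oren reaches Rowan along 5 paths.
Direct stake: 80% = 80%.
Via Nordquist → Oakfield: 45% × 33% × 7% = 1.0395%.
Via Cinder → Oakfield: 100% × 46% × 7% = 3.22%.
Via Oakfield: 5% × 7% = 0.35%.
Via Cinder: 100% × 9% = 9%.
Total: 80% + 1.0395% + 3.22% + 0.35% + 9% = 93.6095%.
Rounded: 93.61%.

93.61%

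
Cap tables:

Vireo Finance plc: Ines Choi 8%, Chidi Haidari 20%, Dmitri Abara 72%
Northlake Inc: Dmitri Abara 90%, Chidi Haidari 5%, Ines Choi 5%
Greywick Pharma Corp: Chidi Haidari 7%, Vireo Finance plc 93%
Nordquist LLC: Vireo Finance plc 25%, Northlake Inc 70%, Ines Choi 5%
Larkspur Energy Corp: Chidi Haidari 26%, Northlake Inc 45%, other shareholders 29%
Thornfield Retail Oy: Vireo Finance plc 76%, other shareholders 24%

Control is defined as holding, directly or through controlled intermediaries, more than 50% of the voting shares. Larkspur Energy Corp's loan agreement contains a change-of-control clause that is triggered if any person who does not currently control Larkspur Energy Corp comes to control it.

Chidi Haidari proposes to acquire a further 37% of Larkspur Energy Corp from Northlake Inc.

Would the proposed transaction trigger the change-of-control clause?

Yes

The purchase adds only to Chidi's holdings (Northlake's stake shrinks), so Chidi is the only person who could newly come to control Larkspur.
Chidi's largest direct stake is 26% in Larkspur, which does not meet the threshold, so Chidi controls no company.
In Larkspur, Chidi's side holds only 26%, not > 50%.
So before the transaction, Chidi does not control Larkspur.
After the purchase, Chidi's direct stake in Larkspur rises to 26% + 37% = 63%, and Northlake's stake falls to 8%.
Chidi holds 63% of Larkspur, so Chidi controls Larkspur.
Chidi did not control Larkspur before and does after, so the clause is triggered.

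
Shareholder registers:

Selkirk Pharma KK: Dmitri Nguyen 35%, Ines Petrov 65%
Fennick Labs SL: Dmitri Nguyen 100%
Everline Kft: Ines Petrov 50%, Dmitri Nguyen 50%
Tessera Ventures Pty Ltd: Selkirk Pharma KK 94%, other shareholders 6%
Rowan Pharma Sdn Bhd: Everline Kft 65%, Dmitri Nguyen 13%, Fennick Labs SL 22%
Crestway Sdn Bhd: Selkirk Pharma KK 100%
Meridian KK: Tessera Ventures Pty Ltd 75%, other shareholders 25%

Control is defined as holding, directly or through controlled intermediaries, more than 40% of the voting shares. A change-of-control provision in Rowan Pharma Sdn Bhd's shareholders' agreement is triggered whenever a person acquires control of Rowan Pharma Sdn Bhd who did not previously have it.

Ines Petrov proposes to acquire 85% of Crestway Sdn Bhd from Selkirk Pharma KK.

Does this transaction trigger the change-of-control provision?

No

The purchase adds only to Ines's holdings (Selkirk's stake shrinks), so Ines is the only person who could newly come to control Rowan.
Ines holds 50% of Everline, so Ines controls Everline.
Everline holds 65% of Rowan, so Ines controls Rowan.
So Ines already controls Rowan before the transaction.
After the purchase, Ines holds 85% of Crestway directly, and Selkirk's stake falls to 15%.
Ines controlled Rowan already, so this is not a new person acquiring control; every other person's position is unchanged or reduced.
No new person acquires control, so the clause is not triggered.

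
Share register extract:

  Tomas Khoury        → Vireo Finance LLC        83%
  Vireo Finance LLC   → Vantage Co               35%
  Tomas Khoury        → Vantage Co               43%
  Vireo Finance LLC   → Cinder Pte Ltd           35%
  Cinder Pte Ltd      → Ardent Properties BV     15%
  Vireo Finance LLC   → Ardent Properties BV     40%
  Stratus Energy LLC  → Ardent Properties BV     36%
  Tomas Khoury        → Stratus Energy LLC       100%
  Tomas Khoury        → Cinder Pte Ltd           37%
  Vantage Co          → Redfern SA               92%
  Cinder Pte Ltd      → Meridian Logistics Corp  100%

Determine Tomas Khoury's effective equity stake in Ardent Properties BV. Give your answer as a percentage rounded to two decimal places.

Tomas reaches Ardent along 4 paths.
Via Vireo: 83% × 40% = 33.2%.
Via Cinder: 37% × 15% = 5.55%.
Via Vireo → Cinder: 83% × 35% × 15% = 4.3575%.
Via Stratus: 100% × 36% = 36%.
Total: 33.2% + 5.55% + 4.3575% + 36% = 79.1075%.
Rounded: 79.11%.

79.11%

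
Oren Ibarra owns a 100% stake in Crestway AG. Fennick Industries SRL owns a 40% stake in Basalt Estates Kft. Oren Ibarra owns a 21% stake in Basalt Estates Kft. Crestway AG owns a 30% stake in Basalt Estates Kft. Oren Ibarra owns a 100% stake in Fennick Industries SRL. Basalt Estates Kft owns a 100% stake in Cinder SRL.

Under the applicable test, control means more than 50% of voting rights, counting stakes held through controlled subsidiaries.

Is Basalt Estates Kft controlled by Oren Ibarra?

Yes

Oren holds 100% of Fennick, so Oren controls Fennick.
Oren holds 100% of Crestway, so Oren controls Crestway.
Fennick and Crestway and Oren together hold 40% + 30% + 21% = 91% of Basalt, so Oren controls Basalt.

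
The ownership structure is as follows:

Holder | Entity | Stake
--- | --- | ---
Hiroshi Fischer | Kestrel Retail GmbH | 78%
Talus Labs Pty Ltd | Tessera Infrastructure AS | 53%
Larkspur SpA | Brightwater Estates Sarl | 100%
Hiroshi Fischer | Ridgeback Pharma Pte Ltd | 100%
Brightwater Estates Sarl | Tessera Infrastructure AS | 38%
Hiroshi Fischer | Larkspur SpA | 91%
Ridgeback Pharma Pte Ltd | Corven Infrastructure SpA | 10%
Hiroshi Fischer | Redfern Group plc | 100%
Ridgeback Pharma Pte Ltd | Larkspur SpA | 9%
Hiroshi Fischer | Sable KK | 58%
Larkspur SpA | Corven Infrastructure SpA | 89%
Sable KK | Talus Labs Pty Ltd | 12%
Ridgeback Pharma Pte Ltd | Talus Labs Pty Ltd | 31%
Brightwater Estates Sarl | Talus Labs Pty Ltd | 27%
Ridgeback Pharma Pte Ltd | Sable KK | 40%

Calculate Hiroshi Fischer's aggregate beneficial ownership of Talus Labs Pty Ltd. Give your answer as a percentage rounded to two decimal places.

Hiroshi reaches Talus along 5 paths.
Via Larkspur → Brightwater: 91% × 100% × 27% = 24.57%.
Via Ridgeback → Larkspur → Brightwater: 100% × 9% × 100% × 27% = 2.43%.
Via Sable: 58% × 12% = 6.96%.
Via Ridgeback → Sable: 100% × 40% × 12% = 4.8%.
Via Ridgeback: 100% × 31% = 31%.
Total: 24.57% + 2.43% + 6.96% + 4.8% + 31% = 69.76%.

69.76%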